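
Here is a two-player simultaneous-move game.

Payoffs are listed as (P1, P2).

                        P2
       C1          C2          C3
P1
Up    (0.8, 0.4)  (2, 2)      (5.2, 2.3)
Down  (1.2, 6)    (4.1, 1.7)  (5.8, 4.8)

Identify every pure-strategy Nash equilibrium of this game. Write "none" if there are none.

(Down, C1)

(Up, C1): P1 can switch to Down (0.8 → 1.2). Not NE.
(Up, C2): P1 can switch to Down (2 → 4.1). Not NE.
(Up, C3): P1 can switch to Down (5.2 → 5.8). Not NE.
(Down, C1): P1 gets 1.2, best alternative 0.8; P2 gets 6, best alternative 4.8. No profitable deviation — NE.
(Down, C2): P2 can switch to C1 (1.7 → 6). Not NE.
(Down, C3): P2 can switch to C1 (4.8 → 6). Not NE.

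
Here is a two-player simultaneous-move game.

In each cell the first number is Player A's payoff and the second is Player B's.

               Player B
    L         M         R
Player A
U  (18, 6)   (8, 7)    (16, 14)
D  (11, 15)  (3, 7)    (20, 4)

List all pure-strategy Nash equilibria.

There is no pure-strategy Nash equilibrium.

Check each profile: it is a Nash equilibrium iff no player can strictly gain by switching unilaterally.
(U, L): Player B can switch to M (6 → 7). Not NE.
(U, M): Player B can switch to R (7 → 14). Not NE.
(U, R): Player A can switch to D (16 → 20). Not NE.
(D, L): Player A can switch to U (11 → 18). Not NE.
(D, M): Player A can switch to U (3 → 8). Not NE.
(D, R): Player B can switch to L (4 → 15). Not NE.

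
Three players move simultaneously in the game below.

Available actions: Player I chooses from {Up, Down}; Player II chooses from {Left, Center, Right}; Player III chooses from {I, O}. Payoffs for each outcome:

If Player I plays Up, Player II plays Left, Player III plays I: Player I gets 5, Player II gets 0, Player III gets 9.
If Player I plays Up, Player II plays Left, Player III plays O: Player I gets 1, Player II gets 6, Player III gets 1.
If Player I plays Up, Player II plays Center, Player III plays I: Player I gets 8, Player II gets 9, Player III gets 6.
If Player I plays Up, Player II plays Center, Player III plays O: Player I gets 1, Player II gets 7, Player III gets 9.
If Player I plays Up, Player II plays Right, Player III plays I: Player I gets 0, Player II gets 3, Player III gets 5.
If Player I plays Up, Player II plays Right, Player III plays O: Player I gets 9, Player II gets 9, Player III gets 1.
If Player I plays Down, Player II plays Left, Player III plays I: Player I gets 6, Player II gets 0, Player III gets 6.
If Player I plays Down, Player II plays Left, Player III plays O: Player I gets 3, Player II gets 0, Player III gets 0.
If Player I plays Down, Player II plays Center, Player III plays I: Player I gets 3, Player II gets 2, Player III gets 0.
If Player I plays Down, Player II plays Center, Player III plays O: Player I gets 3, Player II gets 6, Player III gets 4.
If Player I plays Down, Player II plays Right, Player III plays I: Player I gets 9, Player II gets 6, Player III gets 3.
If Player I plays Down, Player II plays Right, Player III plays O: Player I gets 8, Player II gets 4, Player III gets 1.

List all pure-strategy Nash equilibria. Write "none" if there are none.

Player I against (Left, I): payoffs 5, 6 → best response Down.
Player I against (Left, O): payoffs 1, 3 → best response Down.
Player I against (Center, I): payoffs 8, 3 → best response Up.
Player I against (Center, O): payoffs 1, 3 → best response Down.
Player I against (Right, I): payoffs 0, 9 → best response Down.
Player I against (Right, O): payoffs 9, 8 → best response Up.
Player II against (Up, I): payoffs 0, 9, 3 → best response Center.
Player II against (Up, O): payoffs 6, 7, 9 → best response Right.
Player II against (Down, I): payoffs 0, 2, 6 → best response Right.
Player II against (Down, O): payoffs 0, 6, 4 → best response Center.
Player III against (Up, Left): payoffs 9, 1 → best response I.
Player III against (Up, Center): payoffs 6, 9 → best response O.
Player III against (Up, Right): payoffs 5, 1 → best response I.
Player III against (Down, Left): payoffs 6, 0 → best response I.
Player III against (Down, Center): payoffs 0, 4 → best response O.
Player III against (Down, Right): payoffs 3, 1 → best response I.
Mutual best responses: (Down, Center, O); (Down, Right, I).

The pure Nash equilibria are (Down, Center, O); (Down, Right, I).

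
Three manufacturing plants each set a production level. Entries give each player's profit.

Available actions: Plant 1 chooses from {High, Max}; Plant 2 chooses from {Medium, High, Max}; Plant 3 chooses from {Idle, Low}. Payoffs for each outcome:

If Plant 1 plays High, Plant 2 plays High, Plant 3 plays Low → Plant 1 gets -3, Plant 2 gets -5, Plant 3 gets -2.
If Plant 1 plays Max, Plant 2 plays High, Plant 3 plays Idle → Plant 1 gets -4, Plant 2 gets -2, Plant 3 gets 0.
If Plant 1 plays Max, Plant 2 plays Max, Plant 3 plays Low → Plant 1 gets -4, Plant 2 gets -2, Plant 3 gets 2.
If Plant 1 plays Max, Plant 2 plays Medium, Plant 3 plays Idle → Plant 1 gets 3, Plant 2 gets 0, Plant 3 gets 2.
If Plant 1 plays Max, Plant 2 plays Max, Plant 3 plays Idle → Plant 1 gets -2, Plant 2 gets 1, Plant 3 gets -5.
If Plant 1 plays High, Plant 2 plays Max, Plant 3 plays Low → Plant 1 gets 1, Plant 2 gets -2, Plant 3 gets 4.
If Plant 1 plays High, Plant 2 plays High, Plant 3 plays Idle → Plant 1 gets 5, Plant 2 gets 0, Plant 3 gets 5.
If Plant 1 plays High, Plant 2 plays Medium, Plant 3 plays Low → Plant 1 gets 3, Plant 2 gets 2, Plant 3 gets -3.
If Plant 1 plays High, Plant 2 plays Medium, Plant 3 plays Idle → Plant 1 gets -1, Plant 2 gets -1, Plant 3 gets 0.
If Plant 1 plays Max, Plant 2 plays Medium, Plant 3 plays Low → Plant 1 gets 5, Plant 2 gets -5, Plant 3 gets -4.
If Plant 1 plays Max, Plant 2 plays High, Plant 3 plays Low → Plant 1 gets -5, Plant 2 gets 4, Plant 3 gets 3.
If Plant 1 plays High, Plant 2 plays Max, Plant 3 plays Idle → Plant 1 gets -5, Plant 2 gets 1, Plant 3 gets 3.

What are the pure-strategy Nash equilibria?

none

Plant 1 against (Medium, Idle): payoffs -1, 3 → best response Max.
Plant 1 against (Medium, Low): payoffs 3, 5 → best response Max.
Plant 1 against (High, Idle): payoffs 5, -4 → best response High.
Plant 1 against (High, Low): payoffs -3, -5 → best response High.
Plant 1 against (Max, Idle): payoffs -5, -2 → best response Max.
Plant 1 against (Max, Low): payoffs 1, -4 → best response High.
Plant 2 against (High, Idle): payoffs -1, 0, 1 → best response Max.
Plant 2 against (High, Low): payoffs 2, -5, -2 → best response Medium.
Plant 2 against (Max, Idle): payoffs 0, -2, 1 → best response Max.
Plant 2 against (Max, Low): payoffs -5, 4, -2 → best response High.
Plant 3 against (High, Medium): payoffs 0, -3 → best response Idle.
Plant 3 against (High, High): payoffs 5, -2 → best response Idle.
Plant 3 against (High, Max): payoffs 3, 4 → best response Low.
Plant 3 against (Max, Medium): payoffs 2, -4 → best response Idle.
Plant 3 against (Max, High): payoffs 0, 3 → best response Low.
Plant 3 against (Max, Max): payoffs -5, 2 → best response Low.
No profile is a mutual best response for all players.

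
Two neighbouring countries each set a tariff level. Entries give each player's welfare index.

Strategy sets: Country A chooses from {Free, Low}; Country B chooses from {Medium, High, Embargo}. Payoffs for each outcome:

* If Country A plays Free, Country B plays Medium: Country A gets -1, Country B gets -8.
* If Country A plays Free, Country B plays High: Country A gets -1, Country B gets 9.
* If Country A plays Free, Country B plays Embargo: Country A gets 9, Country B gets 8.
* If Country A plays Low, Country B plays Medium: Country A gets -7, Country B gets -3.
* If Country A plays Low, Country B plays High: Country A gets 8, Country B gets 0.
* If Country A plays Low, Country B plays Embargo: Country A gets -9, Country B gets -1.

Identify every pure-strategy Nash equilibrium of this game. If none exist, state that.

Pure NE: (Low, High)

For each strategy profile, look for a profitable unilateral deviation.
(Free, Medium): Country B can switch to High (-8 → 9). Not NE.
(Free, High): Country A can switch to Low (-1 → 8). Not NE.
(Free, Embargo): Country B can switch to High (8 → 9). Not NE.
(Low, Medium): Country A can switch to Free (-7 → -1). Not NE.
(Low, High): Country A gets 8, best alternative -1; Country B gets 0, best alternative -1. No profitable deviation — NE.
(Low, Embargo): Country A can switch to Free (-9 → 9). Not NE.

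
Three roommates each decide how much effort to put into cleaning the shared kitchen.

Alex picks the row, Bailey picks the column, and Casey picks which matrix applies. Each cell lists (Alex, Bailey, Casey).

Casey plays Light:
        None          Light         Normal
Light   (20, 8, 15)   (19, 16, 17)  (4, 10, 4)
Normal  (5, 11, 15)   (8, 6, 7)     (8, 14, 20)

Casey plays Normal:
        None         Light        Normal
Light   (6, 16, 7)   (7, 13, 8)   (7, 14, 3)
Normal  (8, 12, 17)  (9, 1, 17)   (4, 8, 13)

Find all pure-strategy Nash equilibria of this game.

Pure-strategy Nash equilibria: (Light, Light, Light), (Normal, None, Normal), (Normal, Normal, Light)

For each player, find the best response to each opponent profile; mutual best responses are the pure NE.
Alex against (None, Light): payoffs 20, 5 → best response Light.
Alex against (None, Normal): payoffs 6, 8 → best response Normal.
Alex against (Light, Light): payoffs 19, 8 → best response Light.
Alex against (Light, Normal): payoffs 7, 9 → best response Normal.
Alex against (Normal, Light): payoffs 4, 8 → best response Normal.
Alex against (Normal, Normal): payoffs 7, 4 → best response Light.
Bailey against (Light, Light): payoffs 8, 16, 10 → best response Light.
Bailey against (Light, Normal): payoffs 16, 13, 14 → best response None.
Bailey against (Normal, Light): payoffs 11, 6, 14 → best response Normal.
Bailey against (Normal, Normal): payoffs 12, 1, 8 → best response None.
Casey against (Light, None): payoffs 15, 7 → best response Light.
Casey against (Light, Light): payoffs 17, 8 → best response Light.
Casey against (Light, Normal): payoffs 4, 3 → best response Light.
Casey against (Normal, None): payoffs 15, 17 → best response Normal.
Casey against (Normal, Light): payoffs 7, 17 → best response Normal.
Casey against (Normal, Normal): payoffs 20, 13 → best response Light.
Mutual best responses: (Light, Light, Light); (Normal, None, Normal); (Normal, Normal, Light).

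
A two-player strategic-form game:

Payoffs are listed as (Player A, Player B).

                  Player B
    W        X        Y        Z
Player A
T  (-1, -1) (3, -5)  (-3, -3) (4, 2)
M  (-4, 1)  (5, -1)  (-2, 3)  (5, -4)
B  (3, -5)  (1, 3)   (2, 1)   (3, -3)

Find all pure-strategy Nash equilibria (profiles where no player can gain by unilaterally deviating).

Player A against W: payoffs -1, -4, 3 → best response B.
Player A against X: payoffs 3, 5, 1 → best response M.
Player A against Y: payoffs -3, -2, 2 → best response B.
Player A against Z: payoffs 4, 5, 3 → best response M.
Player B against T: payoffs -1, -5, -3, 2 → best response Z.
Player B against M: payoffs 1, -1, 3, -4 → best response Y.
Player B against B: payoffs -5, 3, 1, -3 → best response X.
No profile is a mutual best response for all players.

There is no pure-strategy Nash equilibrium.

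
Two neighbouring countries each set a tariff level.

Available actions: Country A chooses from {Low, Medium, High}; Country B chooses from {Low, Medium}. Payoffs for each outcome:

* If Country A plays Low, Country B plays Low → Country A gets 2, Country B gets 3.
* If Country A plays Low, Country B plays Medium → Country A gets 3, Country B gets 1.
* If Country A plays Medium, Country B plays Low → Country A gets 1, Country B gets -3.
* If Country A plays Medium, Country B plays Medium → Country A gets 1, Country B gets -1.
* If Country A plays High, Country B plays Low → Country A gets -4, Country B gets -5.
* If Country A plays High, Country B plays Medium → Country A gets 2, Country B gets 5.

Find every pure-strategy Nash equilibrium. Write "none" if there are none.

Country A against Low: payoffs 2, 1, -4 → best response Low.
Country A against Medium: payoffs 3, 1, 2 → best response Low.
Country B against Low: payoffs 3, 1 → best response Low.
Country B against Medium: payoffs -3, -1 → best response Medium.
Country B against High: payoffs -5, 5 → best response Medium.
Mutual best responses: (Low, Low).

The unique pure-strategy Nash equilibrium is (Low, Low).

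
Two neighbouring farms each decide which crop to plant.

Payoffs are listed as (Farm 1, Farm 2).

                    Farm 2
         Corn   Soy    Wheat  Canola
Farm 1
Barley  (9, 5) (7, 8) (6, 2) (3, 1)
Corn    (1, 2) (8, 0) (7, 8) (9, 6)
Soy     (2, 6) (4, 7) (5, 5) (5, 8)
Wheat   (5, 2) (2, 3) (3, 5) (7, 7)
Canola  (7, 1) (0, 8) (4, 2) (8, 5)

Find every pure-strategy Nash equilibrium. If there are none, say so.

(Corn, Wheat)

(Barley, Corn): Farm 2 can switch to Soy (5 → 8). Not NE.
(Barley, Soy): Farm 1 can switch to Corn (7 → 8). Not NE.
(Barley, Wheat): Farm 1 can switch to Corn (6 → 7). Not NE.
(Barley, Canola): Farm 1 can switch to Corn (3 → 9). Not NE.
(Corn, Corn): Farm 1 can switch to Barley (1 → 9). Not NE.
(Corn, Soy): Farm 2 can switch to Corn (0 → 2). Not NE.
(Corn, Wheat): Farm 1 gets 7, best alternative 6; Farm 2 gets 8, best alternative 6. No profitable deviation — NE.
(Corn, Canola): Farm 2 can switch to Wheat (6 → 8). Not NE.
(Soy, Corn): Farm 1 can switch to Barley (2 → 9). Not NE.
(Soy, Soy): Farm 1 can switch to Barley (4 → 7). Not NE.
(Soy, Wheat): Farm 1 can switch to Barley (5 → 6). Not NE.
(Soy, Canola): Farm 1 can switch to Corn (5 → 9). Not NE.
(Wheat, Corn): Farm 1 can switch to Barley (5 → 9). Not NE.
(The remaining 7 profiles each have a profitable deviation by the same check.)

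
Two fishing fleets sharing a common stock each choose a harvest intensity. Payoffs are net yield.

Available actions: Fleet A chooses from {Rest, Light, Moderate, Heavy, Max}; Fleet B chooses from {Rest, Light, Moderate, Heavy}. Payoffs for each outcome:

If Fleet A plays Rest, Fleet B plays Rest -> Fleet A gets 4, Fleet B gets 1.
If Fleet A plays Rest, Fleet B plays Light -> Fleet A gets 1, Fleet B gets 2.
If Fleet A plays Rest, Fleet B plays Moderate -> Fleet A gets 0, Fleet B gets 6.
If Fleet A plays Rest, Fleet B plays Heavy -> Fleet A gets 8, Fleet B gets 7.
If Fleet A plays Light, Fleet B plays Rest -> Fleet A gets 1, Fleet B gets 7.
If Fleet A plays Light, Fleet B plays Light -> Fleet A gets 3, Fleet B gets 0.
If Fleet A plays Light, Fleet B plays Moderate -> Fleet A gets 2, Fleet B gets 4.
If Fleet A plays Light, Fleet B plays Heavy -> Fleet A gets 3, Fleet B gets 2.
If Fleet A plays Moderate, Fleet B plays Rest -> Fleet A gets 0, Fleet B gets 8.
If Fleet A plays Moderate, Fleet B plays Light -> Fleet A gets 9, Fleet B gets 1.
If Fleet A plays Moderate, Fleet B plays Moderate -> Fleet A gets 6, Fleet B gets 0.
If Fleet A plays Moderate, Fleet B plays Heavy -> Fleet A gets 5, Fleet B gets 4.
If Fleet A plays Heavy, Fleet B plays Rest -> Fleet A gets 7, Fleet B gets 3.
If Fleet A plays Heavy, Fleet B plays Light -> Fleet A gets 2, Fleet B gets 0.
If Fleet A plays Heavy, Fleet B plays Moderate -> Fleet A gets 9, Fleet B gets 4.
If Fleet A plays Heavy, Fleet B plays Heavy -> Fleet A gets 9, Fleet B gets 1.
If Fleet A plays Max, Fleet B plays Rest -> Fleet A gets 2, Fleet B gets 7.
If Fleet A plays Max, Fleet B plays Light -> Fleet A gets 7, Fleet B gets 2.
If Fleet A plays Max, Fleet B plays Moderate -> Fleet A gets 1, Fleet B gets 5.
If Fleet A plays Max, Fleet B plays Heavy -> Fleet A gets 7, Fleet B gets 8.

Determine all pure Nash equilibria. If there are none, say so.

(Heavy, Moderate)

Fleet A against Rest: payoffs 4, 1, 0, 7, 2 → best response Heavy.
Fleet A against Light: payoffs 1, 3, 9, 2, 7 → best response Moderate.
Fleet A against Moderate: payoffs 0, 2, 6, 9, 1 → best response Heavy.
Fleet A against Heavy: payoffs 8, 3, 5, 9, 7 → best response Heavy.
Fleet B against Rest: payoffs 1, 2, 6, 7 → best response Heavy.
Fleet B against Light: payoffs 7, 0, 4, 2 → best response Rest.
Fleet B against Moderate: payoffs 8, 1, 0, 4 → best response Rest.
Fleet B against Heavy: payoffs 3, 0, 4, 1 → best response Moderate.
Fleet B against Max: payoffs 7, 2, 5, 8 → best response Heavy.
Mutual best responses: (Heavy, Moderate).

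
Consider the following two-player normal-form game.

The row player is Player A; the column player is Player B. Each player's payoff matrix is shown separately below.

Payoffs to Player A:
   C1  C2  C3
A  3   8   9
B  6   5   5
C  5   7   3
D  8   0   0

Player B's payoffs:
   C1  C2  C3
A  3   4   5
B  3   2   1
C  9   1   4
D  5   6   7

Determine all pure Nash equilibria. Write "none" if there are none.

Pure NE: (A, C3)

(A, C1): Player A can switch to B (3 → 6). Not NE.
(A, C2): Player B can switch to C3 (4 → 5). Not NE.
(A, C3): Player A gets 9, best alternative 5; Player B gets 5, best alternative 4. No profitable deviation — NE.
(B, C1): Player A can switch to D (6 → 8). Not NE.
(B, C2): Player A can switch to A (5 → 8). Not NE.
(B, C3): Player A can switch to A (5 → 9). Not NE.
(C, C1): Player A can switch to B (5 → 6). Not NE.
(The remaining 5 profiles each have a profitable deviation by the same check.)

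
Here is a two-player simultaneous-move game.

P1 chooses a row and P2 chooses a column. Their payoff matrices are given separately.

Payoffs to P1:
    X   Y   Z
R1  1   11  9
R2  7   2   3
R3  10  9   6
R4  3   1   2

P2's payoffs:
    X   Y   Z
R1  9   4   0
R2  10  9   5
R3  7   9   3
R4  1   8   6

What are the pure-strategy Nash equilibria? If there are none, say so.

This game has no pure Nash equilibrium.

For each strategy profile, look for a profitable unilateral deviation.
(R1, X): P1 can switch to R2 (1 → 7). Not NE.
(R1, Y): P2 can switch to X (4 → 9). Not NE.
(R1, Z): P2 can switch to X (0 → 9). Not NE.
(R2, X): P1 can switch to R3 (7 → 10). Not NE.
(R2, Y): P1 can switch to R1 (2 → 11). Not NE.
(R2, Z): P1 can switch to R1 (3 → 9). Not NE.
(R3, X): P2 can switch to Y (7 → 9). Not NE.
(R3, Y): P1 can switch to R1 (9 → 11). Not NE.
(R3, Z): P1 can switch to R1 (6 → 9). Not NE.
(R4, X): P1 can switch to R2 (3 → 7). Not NE.
(The remaining 2 profiles each have a profitable deviation by the same check.)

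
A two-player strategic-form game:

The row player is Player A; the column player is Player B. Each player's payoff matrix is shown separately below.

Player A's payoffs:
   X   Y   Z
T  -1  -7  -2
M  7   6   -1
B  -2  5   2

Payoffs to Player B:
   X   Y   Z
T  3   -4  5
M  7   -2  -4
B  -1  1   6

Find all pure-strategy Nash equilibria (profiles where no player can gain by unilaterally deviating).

For each strategy profile, look for a profitable unilateral deviation.
(T, X): Player A can switch to M (-1 → 7). Not NE.
(T, Y): Player A can switch to M (-7 → 6). Not NE.
(T, Z): Player A can switch to M (-2 → -1). Not NE.
(M, X): Player A gets 7, best alternative -1; Player B gets 7, best alternative -2. No profitable deviation — NE.
(M, Y): Player B can switch to X (-2 → 7). Not NE.
(M, Z): Player A can switch to B (-1 → 2). Not NE.
(B, X): Player A can switch to T (-2 → -1). Not NE.
(B, Y): Player A can switch to M (5 → 6). Not NE.
(B, Z): Player A gets 2, best alternative -1; Player B gets 6, best alternative 1. No profitable deviation — NE.

Pure-strategy Nash equilibria: (M, X); (B, Z)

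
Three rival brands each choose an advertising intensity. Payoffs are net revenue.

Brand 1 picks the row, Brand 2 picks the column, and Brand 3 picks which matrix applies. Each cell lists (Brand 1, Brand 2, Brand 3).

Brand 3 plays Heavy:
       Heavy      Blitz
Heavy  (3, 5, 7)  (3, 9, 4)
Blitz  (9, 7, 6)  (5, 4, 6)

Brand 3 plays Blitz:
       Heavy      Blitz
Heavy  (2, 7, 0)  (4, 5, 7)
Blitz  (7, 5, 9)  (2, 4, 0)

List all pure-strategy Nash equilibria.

Check each profile: it is a Nash equilibrium iff no player can strictly gain by switching unilaterally.
(Heavy, Heavy, Heavy): Brand 1 can switch to Blitz (3 → 9). Not NE.
(Heavy, Heavy, Blitz): Brand 1 can switch to Blitz (2 → 7). Not NE.
(Heavy, Blitz, Heavy): Brand 1 can switch to Blitz (3 → 5). Not NE.
(Heavy, Blitz, Blitz): Brand 2 can switch to Heavy (5 → 7). Not NE.
(Blitz, Heavy, Heavy): Brand 3 can switch to Blitz (6 → 9). Not NE.
(Blitz, Heavy, Blitz): Brand 1 gets 7, best alternative 2; Brand 2 gets 5, best alternative 4; Brand 3 gets 9, best alternative 6. No profitable deviation — NE.
(Blitz, Blitz, Heavy): Brand 2 can switch to Heavy (4 → 7). Not NE.
(Blitz, Blitz, Blitz): Brand 1 can switch to Heavy (2 → 4). Not NE.

Pure NE: (Blitz, Heavy, Blitz)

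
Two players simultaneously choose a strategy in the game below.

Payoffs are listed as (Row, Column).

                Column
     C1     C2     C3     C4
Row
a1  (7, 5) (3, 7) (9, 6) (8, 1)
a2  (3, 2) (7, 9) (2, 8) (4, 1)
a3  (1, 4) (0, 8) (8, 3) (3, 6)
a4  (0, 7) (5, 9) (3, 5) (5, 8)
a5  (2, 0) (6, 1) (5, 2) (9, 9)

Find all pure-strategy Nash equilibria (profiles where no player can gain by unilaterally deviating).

Pure-strategy Nash equilibria: (a2, C2), (a5, C4)

Row against C1: payoffs 7, 3, 1, 0, 2 → best response a1.
Row against C2: payoffs 3, 7, 0, 5, 6 → best response a2.
Row against C3: payoffs 9, 2, 8, 3, 5 → best response a1.
Row against C4: payoffs 8, 4, 3, 5, 9 → best response a5.
Column against a1: payoffs 5, 7, 6, 1 → best response C2.
Column against a2: payoffs 2, 9, 8, 1 → best response C2.
Column against a3: payoffs 4, 8, 3, 6 → best response C2.
Column against a4: payoffs 7, 9, 5, 8 → best response C2.
Column against a5: payoffs 0, 1, 2, 9 → best response C4.
Mutual best responses: (a2, C2); (a5, C4).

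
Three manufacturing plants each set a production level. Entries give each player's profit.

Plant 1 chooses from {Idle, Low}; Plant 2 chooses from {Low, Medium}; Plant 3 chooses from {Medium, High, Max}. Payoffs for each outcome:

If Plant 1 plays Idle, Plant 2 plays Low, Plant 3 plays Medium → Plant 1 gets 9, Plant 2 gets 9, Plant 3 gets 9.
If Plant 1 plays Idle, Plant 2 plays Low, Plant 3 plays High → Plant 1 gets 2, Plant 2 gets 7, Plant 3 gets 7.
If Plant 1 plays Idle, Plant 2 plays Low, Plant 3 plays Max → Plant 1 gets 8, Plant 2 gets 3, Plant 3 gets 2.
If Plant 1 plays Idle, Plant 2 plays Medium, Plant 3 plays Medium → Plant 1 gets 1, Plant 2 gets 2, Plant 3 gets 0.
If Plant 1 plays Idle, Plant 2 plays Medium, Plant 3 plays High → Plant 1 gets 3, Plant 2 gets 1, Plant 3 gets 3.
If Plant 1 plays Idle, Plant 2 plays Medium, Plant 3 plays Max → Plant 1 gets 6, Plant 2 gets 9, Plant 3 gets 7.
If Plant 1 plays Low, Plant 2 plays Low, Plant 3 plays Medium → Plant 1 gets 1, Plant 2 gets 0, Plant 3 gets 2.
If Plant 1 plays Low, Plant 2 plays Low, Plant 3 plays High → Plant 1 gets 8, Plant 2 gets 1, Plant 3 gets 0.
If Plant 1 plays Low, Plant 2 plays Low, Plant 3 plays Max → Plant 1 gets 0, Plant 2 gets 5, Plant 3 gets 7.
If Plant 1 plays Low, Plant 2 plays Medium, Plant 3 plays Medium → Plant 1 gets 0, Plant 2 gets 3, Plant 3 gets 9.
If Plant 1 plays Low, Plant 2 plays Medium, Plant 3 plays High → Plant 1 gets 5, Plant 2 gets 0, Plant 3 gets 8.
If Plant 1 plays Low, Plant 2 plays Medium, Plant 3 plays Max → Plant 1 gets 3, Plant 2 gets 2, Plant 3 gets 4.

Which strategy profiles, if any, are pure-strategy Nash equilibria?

(Idle, Low, Medium): Plant 1 gets 9, best alternative 1; Plant 2 gets 9, best alternative 2; Plant 3 gets 9, best alternative 7. No profitable deviation — NE.
(Idle, Low, High): Plant 1 can switch to Low (2 → 8). Not NE.
(Idle, Low, Max): Plant 2 can switch to Medium (3 → 9). Not NE.
(Idle, Medium, Medium): Plant 2 can switch to Low (2 → 9). Not NE.
(Idle, Medium, High): Plant 1 can switch to Low (3 → 5). Not NE.
(Idle, Medium, Max): Plant 1 gets 6, best alternative 3; Plant 2 gets 9, best alternative 3; Plant 3 gets 7, best alternative 3. No profitable deviation — NE.
(Low, Low, Medium): Plant 1 can switch to Idle (1 → 9). Not NE.
(Low, Low, High): Plant 3 can switch to Medium (0 → 2). Not NE.
(The remaining 4 profiles each have a profitable deviation by the same check.)

Pure-strategy Nash equilibria: (Idle, Low, Medium) and (Idle, Medium, Max)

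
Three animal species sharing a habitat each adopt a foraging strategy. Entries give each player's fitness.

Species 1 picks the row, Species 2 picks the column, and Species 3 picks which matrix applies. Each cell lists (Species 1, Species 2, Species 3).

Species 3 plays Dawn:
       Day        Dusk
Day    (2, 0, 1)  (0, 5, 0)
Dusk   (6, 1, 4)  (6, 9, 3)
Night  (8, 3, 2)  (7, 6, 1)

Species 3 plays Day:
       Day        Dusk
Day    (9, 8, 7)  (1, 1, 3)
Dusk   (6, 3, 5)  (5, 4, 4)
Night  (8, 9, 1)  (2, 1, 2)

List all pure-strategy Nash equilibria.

The pure Nash equilibria are (Day, Day, Day); (Dusk, Dusk, Day).

Species 1 against (Day, Dawn): payoffs 2, 6, 8 → best response Night.
Species 1 against (Day, Day): payoffs 9, 6, 8 → best response Day.
Species 1 against (Dusk, Dawn): payoffs 0, 6, 7 → best response Night.
Species 1 against (Dusk, Day): payoffs 1, 5, 2 → best response Dusk.
Species 2 against (Day, Dawn): payoffs 0, 5 → best response Dusk.
Species 2 against (Day, Day): payoffs 8, 1 → best response Day.
Species 2 against (Dusk, Dawn): payoffs 1, 9 → best response Dusk.
Species 2 against (Dusk, Day): payoffs 3, 4 → best response Dusk.
Species 2 against (Night, Dawn): payoffs 3, 6 → best response Dusk.
Species 2 against (Night, Day): payoffs 9, 1 → best response Day.
Species 3 against (Day, Day): payoffs 1, 7 → best response Day.
Species 3 against (Day, Dusk): payoffs 0, 3 → best response Day.
Species 3 against (Dusk, Day): payoffs 4, 5 → best response Day.
Species 3 against (Dusk, Dusk): payoffs 3, 4 → best response Day.
Species 3 against (Night, Day): payoffs 2, 1 → best response Dawn.
Species 3 against (Night, Dusk): payoffs 1, 2 → best response Day.
Mutual best responses: (Day, Day, Day); (Dusk, Dusk, Day).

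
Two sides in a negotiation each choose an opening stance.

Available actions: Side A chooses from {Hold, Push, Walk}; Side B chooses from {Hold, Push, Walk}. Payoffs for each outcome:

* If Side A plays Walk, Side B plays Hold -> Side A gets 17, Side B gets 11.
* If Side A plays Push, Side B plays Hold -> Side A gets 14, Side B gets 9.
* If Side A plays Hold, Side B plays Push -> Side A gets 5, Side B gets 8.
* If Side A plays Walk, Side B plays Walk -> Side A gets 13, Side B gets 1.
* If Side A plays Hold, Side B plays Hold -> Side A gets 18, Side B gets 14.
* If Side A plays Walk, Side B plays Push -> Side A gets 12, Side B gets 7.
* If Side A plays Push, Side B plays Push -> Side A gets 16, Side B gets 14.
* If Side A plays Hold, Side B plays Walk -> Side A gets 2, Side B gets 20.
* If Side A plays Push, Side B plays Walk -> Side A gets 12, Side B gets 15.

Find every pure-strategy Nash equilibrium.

No pure-strategy Nash equilibrium.

Side A against Hold: payoffs 18, 14, 17 → best response Hold.
Side A against Push: payoffs 5, 16, 12 → best response Push.
Side A against Walk: payoffs 2, 12, 13 → best response Walk.
Side B against Hold: payoffs 14, 8, 20 → best response Walk.
Side B against Push: payoffs 9, 14, 15 → best response Walk.
Side B against Walk: payoffs 11, 7, 1 → best response Hold.
No profile is a mutual best response for all players.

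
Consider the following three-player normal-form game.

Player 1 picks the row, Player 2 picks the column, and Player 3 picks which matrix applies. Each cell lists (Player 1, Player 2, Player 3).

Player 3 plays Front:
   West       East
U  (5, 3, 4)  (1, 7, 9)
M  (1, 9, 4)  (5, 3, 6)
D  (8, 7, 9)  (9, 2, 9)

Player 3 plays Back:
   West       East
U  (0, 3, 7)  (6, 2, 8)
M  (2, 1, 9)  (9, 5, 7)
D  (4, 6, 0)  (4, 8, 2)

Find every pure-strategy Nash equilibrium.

Player 1 against (West, Front): payoffs 5, 1, 8 → best response D.
Player 1 against (West, Back): payoffs 0, 2, 4 → best response D.
Player 1 against (East, Front): payoffs 1, 5, 9 → best response D.
Player 1 against (East, Back): payoffs 6, 9, 4 → best response M.
Player 2 against (U, Front): payoffs 3, 7 → best response East.
Player 2 against (U, Back): payoffs 3, 2 → best response West.
Player 2 against (M, Front): payoffs 9, 3 → best response West.
Player 2 against (M, Back): payoffs 1, 5 → best response East.
Player 2 against (D, Front): payoffs 7, 2 → best response West.
Player 2 against (D, Back): payoffs 6, 8 → best response East.
Player 3 against (U, West): payoffs 4, 7 → best response Back.
Player 3 against (U, East): payoffs 9, 8 → best response Front.
Player 3 against (M, West): payoffs 4, 9 → best response Back.
Player 3 against (M, East): payoffs 6, 7 → best response Back.
Player 3 against (D, West): payoffs 9, 0 → best response Front.
Player 3 against (D, East): payoffs 9, 2 → best response Front.
Mutual best responses: (M, East, Back); (D, West, Front).

(M, East, Back) and (D, West, Front)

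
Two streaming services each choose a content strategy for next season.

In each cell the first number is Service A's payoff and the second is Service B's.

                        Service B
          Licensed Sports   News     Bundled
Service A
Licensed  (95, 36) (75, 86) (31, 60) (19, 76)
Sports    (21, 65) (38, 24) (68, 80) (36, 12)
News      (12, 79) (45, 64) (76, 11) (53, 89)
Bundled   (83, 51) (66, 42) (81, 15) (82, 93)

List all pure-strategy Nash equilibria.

Service A against Licensed: payoffs 95, 21, 12, 83 → best response Licensed.
Service A against Sports: payoffs 75, 38, 45, 66 → best response Licensed.
Service A against News: payoffs 31, 68, 76, 81 → best response Bundled.
Service A against Bundled: payoffs 19, 36, 53, 82 → best response Bundled.
Service B against Licensed: payoffs 36, 86, 60, 76 → best response Sports.
Service B against Sports: payoffs 65, 24, 80, 12 → best response News.
Service B against News: payoffs 79, 64, 11, 89 → best response Bundled.
Service B against Bundled: payoffs 51, 42, 15, 93 → best response Bundled.
Mutual best responses: (Licensed, Sports); (Bundled, Bundled).

(Licensed, Sports), (Bundled, Bundled)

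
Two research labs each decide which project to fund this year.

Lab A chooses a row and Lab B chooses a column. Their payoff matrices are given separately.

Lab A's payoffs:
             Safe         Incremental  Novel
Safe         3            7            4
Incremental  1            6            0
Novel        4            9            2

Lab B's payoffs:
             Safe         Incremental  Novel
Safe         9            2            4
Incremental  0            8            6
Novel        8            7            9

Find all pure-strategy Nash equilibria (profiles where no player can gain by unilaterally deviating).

none

(Safe, Safe): Lab A can switch to Novel (3 → 4). Not NE.
(Safe, Incremental): Lab A can switch to Novel (7 → 9). Not NE.
(Safe, Novel): Lab B can switch to Safe (4 → 9). Not NE.
(Incremental, Safe): Lab A can switch to Safe (1 → 3). Not NE.
(Incremental, Incremental): Lab A can switch to Safe (6 → 7). Not NE.
(Incremental, Novel): Lab A can switch to Safe (0 → 4). Not NE.
(Novel, Safe): Lab B can switch to Novel (8 → 9). Not NE.
(Novel, Incremental): Lab B can switch to Safe (7 → 8). Not NE.
(Novel, Novel): Lab A can switch to Safe (2 → 4). Not NE.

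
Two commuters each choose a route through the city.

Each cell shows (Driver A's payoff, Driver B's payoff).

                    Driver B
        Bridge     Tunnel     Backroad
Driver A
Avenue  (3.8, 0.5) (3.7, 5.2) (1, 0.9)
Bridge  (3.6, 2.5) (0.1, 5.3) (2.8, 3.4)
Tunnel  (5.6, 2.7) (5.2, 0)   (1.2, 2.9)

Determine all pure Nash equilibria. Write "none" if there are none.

No pure-strategy Nash equilibrium.

For each player, find the best response to each opponent profile; mutual best responses are the pure NE.
Driver A against Bridge: payoffs 3.8, 3.6, 5.6 → best response Tunnel.
Driver A against Tunnel: payoffs 3.7, 0.1, 5.2 → best response Tunnel.
Driver A against Backroad: payoffs 1, 2.8, 1.2 → best response Bridge.
Driver B against Avenue: payoffs 0.5, 5.2, 0.9 → best response Tunnel.
Driver B against Bridge: payoffs 2.5, 5.3, 3.4 → best response Tunnel.
Driver B against Tunnel: payoffs 2.7, 0, 2.9 → best response Backroad.
No profile is a mutual best response for all players.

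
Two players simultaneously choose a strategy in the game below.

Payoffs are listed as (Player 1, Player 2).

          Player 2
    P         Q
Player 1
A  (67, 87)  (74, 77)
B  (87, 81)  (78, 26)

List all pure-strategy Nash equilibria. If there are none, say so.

(B, P)

(A, P): Player 1 can switch to B (67 → 87). Not NE.
(A, Q): Player 1 can switch to B (74 → 78). Not NE.
(B, P): Player 1 gets 87, best alternative 67; Player 2 gets 81, best alternative 26. No profitable deviation — NE.
(B, Q): Player 2 can switch to P (26 → 81). Not NE.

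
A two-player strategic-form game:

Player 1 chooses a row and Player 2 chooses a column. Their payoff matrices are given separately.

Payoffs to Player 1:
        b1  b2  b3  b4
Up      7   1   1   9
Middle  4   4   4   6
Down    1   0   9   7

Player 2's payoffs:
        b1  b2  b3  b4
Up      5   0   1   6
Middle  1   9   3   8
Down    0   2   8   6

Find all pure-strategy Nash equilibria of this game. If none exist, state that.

(Up, b4), (Middle, b2), (Down, b3)

Player 1 against b1: payoffs 7, 4, 1 → best response Up.
Player 1 against b2: payoffs 1, 4, 0 → best response Middle.
Player 1 against b3: payoffs 1, 4, 9 → best response Down.
Player 1 against b4: payoffs 9, 6, 7 → best response Up.
Player 2 against Up: payoffs 5, 0, 1, 6 → best response b4.
Player 2 against Middle: payoffs 1, 9, 3, 8 → best response b2.
Player 2 against Down: payoffs 0, 2, 8, 6 → best response b3.
Mutual best responses: (Up, b4); (Middle, b2); (Down, b3).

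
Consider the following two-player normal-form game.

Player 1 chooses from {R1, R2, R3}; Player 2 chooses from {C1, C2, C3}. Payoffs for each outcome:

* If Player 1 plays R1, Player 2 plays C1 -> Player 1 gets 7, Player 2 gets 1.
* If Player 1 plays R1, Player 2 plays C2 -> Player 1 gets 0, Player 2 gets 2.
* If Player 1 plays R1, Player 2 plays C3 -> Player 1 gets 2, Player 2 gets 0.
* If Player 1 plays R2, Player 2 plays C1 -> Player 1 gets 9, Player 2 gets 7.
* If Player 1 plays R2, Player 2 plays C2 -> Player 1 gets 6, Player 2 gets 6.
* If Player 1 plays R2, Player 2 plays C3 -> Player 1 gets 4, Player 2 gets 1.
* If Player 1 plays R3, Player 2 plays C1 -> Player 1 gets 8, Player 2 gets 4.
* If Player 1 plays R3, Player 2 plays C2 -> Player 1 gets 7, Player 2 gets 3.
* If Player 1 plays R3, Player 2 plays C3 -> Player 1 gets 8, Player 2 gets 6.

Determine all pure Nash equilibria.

(R2, C1), (R3, C3)

For each strategy profile, look for a profitable unilateral deviation.
(R1, C1): Player 1 can switch to R2 (7 → 9). Not NE.
(R1, C2): Player 1 can switch to R2 (0 → 6). Not NE.
(R1, C3): Player 1 can switch to R2 (2 → 4). Not NE.
(R2, C1): Player 1 gets 9, best alternative 8; Player 2 gets 7, best alternative 6. No profitable deviation — NE.
(R2, C2): Player 1 can switch to R3 (6 → 7). Not NE.
(R2, C3): Player 1 can switch to R3 (4 → 8). Not NE.
(R3, C1): Player 1 can switch to R2 (8 → 9). Not NE.
(R3, C2): Player 2 can switch to C1 (3 → 4). Not NE.
(R3, C3): Player 1 gets 8, best alternative 4; Player 2 gets 6, best alternative 4. No profitable deviation — NE.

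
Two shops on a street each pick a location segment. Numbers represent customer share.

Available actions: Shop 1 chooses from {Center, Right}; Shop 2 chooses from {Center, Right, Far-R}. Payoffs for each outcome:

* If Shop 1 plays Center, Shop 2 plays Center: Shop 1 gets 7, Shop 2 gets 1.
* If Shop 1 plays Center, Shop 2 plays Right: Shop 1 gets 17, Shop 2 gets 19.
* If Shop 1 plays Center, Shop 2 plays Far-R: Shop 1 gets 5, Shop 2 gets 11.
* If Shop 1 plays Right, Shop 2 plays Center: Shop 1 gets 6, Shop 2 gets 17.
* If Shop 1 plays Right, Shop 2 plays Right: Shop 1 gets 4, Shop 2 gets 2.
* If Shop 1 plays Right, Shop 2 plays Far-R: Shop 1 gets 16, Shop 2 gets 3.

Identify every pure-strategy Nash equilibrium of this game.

The unique pure-strategy Nash equilibrium is (Center, Right).

For each strategy profile, look for a profitable unilateral deviation.
(Center, Center): Shop 2 can switch to Right (1 → 19). Not NE.
(Center, Right): Shop 1 gets 17, best alternative 4; Shop 2 gets 19, best alternative 11. No profitable deviation — NE.
(Center, Far-R): Shop 1 can switch to Right (5 → 16). Not NE.
(Right, Center): Shop 1 can switch to Center (6 → 7). Not NE.
(Right, Right): Shop 1 can switch to Center (4 → 17). Not NE.
(Right, Far-R): Shop 2 can switch to Center (3 → 17). Not NE.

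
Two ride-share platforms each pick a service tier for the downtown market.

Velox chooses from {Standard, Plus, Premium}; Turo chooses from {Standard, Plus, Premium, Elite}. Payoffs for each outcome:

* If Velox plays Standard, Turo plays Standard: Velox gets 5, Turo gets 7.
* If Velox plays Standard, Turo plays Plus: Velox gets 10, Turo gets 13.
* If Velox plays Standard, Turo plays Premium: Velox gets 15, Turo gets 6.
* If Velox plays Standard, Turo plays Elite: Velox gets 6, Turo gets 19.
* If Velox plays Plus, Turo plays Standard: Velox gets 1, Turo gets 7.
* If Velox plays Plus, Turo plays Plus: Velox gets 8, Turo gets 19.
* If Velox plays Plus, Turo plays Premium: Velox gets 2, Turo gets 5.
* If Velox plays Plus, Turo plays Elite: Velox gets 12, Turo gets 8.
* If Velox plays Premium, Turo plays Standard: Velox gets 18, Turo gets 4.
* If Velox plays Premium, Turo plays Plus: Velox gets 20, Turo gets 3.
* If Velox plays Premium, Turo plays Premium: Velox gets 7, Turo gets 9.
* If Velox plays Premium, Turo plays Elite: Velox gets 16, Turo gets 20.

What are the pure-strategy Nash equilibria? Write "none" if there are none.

Pure NE: (Premium, Elite)

Velox against Standard: payoffs 5, 1, 18 → best response Premium.
Velox against Plus: payoffs 10, 8, 20 → best response Premium.
Velox against Premium: payoffs 15, 2, 7 → best response Standard.
Velox against Elite: payoffs 6, 12, 16 → best response Premium.
Turo against Standard: payoffs 7, 13, 6, 19 → best response Elite.
Turo against Plus: payoffs 7, 19, 5, 8 → best response Plus.
Turo against Premium: payoffs 4, 3, 9, 20 → best response Elite.
Mutual best responses: (Premium, Elite).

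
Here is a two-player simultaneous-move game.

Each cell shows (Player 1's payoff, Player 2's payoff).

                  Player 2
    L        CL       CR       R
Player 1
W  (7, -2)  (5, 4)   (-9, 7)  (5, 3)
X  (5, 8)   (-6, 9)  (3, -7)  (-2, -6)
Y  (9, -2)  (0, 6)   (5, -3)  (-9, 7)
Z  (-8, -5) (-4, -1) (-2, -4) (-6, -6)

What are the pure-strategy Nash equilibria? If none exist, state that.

This game has no pure Nash equilibrium.

(W, L): Player 1 can switch to Y (7 → 9). Not NE.
(W, CL): Player 2 can switch to CR (4 → 7). Not NE.
(W, CR): Player 1 can switch to X (-9 → 3). Not NE.
(W, R): Player 2 can switch to CL (3 → 4). Not NE.
(X, L): Player 1 can switch to W (5 → 7). Not NE.
(X, CL): Player 1 can switch to W (-6 → 5). Not NE.
(X, CR): Player 1 can switch to Y (3 → 5). Not NE.
(X, R): Player 1 can switch to W (-2 → 5). Not NE.
(Y, L): Player 2 can switch to CL (-2 → 6). Not NE.
(Y, CL): Player 1 can switch to W (0 → 5). Not NE.
(The remaining 6 profiles each have a profitable deviation by the same check.)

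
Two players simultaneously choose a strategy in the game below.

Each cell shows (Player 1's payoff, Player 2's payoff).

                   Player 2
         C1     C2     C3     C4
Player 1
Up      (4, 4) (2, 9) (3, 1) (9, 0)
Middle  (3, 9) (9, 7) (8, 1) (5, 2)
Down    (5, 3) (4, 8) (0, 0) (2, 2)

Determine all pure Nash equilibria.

Player 1 against C1: payoffs 4, 3, 5 → best response Down.
Player 1 against C2: payoffs 2, 9, 4 → best response Middle.
Player 1 against C3: payoffs 3, 8, 0 → best response Middle.
Player 1 against C4: payoffs 9, 5, 2 → best response Up.
Player 2 against Up: payoffs 4, 9, 1, 0 → best response C2.
Player 2 against Middle: payoffs 9, 7, 1, 2 → best response C1.
Player 2 against Down: payoffs 3, 8, 0, 2 → best response C2.
No profile is a mutual best response for all players.

This game has no pure Nash equilibrium.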